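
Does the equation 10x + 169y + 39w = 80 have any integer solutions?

gcd(169, 10):
  169 = 16×10 + 9
  10 = 1×9 + 1
  9 = 9×1
so gcd(169, 10) = 1.
gcd(1, 39) = 1.
1 divides 80, so integer solutions exist.

yes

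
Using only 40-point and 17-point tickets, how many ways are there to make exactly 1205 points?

Need nonnegative integers with 40j + 17k = 1205.
gcd(40, 17) = 1, and 40·(3) + 17·(-7) = 1.
So (j₀, k₀) = (3615, -8435); general j = 3615 + 17t, k = -8435 - 40t.
j ≥ 0 ⇒ t ≥ -212; k ≥ 0 ⇒ t ≤ -211. That's 2 values of t.

2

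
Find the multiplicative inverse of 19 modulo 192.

91

gcd(192, 19) = 1.
By Bézout, 19×(91) + 192×(-9) = 1.
So 19×91 ≡ 1 (mod 192), and 91 mod 192 = 91.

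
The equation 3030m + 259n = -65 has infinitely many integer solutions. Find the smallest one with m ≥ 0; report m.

44

gcd(3030, 259):
  3030 = 11*259 + 181
  259 = 1*181 + 78
  181 = 2*78 + 25
  78 = 3*25 + 3
  25 = 8*3 + 1
  3 = 3*1
so gcd(3030, 259) = 1.
1 divides -65, so solutions exist.
Back-substitute for Bézout coefficients:
  1 = 25 - 8*3
  ... = 3030*(83) + 259*(-971)
Scale by -65/1 = -65: (m₀, n₀) = (-5395, 63115).
General solution: m = -5395 + 259t, n = 63115 - 3030t for integer t.
m ≥ 0: smallest is -5395 mod 259 = 44 (at t = 21), with n = -515.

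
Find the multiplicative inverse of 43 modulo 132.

gcd(132, 43) = 1.
By Bézout, 43*(43) + 132*(-14) = 1.
So 43*43 ≡ 1 (mod 132), and 43 mod 132 = 43.

43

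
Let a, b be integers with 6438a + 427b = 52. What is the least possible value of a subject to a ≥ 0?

gcd(6438, 427) = 1.
1 divides 52, so solutions exist.
By Bézout, 6438*(-207) + 427*(3121) = 1.
Scale by 52/1 = 52: (a₀, b₀) = (-10764, 162292).
General solution: a = -10764 + 427t, b = 162292 - 6438t for integer t.
a ≥ 0: smallest is -10764 mod 427 = 338 (at t = 26), with b = -5096.

338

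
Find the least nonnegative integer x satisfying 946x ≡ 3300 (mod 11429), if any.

gcd(11429, 946) = 11  (11429 = 12·946 + 77, 946 = 12·77 + 22, 77 = 3·22 + 11, 22 = 2·11).
11 divides 3300, so solutions exist.
Back-substituting, 946·(-447) + 11429·(37) = 11.
So 946·(-447) ≡ 11 (mod 11429); multiply by 300: x ≡ -134100 (mod 1039).
Smallest nonnegative: x = -134100 mod 1039 = 970.

970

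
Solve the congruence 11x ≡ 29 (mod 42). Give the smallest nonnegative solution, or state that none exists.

gcd(42, 11) = 1.
1 divides 29, so solutions exist.
By Bézout, 11·(-19) + 42·(5) = 1.
So 11·(-19) ≡ 1 (mod 42); multiply by 29: x ≡ -551 (mod 42).
Smallest nonnegative: x = -551 mod 42 = 37.

37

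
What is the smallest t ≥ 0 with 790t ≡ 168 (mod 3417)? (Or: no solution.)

1194

gcd(3417, 790) = 1.
1 divides 168, so solutions exist.
By Bézout, 790·(-359) + 3417·(83) = 1.
So 790·(-359) ≡ 1 (mod 3417); multiply by 168: t ≡ -60312 (mod 3417).
Smallest nonnegative: t = -60312 mod 3417 = 1194.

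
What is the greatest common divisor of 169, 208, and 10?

gcd(208, 169) = 13  (208 = 1×169 + 39, 169 = 4×39 + 13, 39 = 3×13).
gcd(13, 10) = 1.

1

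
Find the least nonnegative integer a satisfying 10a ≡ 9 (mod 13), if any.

10

gcd(13, 10) = 1  (13 = 1·10 + 3, 10 = 3·3 + 1, 3 = 3·1).
1 divides 9, so solutions exist.
Back-substituting, 10·(4) + 13·(-3) = 1.
So 10·(4) ≡ 1 (mod 13); multiply by 9: a ≡ 36 (mod 13).
Smallest nonnegative: a = 36 mod 13 = 10.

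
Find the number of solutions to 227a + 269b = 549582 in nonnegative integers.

gcd(269, 227) = 1  (269 = 1*227 + 42, 227 = 5*42 + 17, 42 = 2*17 + 8, 17 = 2*8 + 1, 8 = 8*1).
Back-substituting, 227*(32) + 269*(-27) = 1.
Scale by 549582: one solution is (17586624, -14838714). Reduce a mod 269: (211, 1865).
General: a = 211 + 269t, b = 1865 - 227t.
a ≥ 0 ⇒ t ≥ 0; b ≥ 0 ⇒ t ≤ 8. So t ∈ [0, 8]: 9 solutions.

9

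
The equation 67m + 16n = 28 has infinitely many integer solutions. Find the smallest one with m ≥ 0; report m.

4

gcd(67, 16) = 1  (67 = 4·16 + 3, 16 = 5·3 + 1, 3 = 3·1).
1 divides 28, so solutions exist.
Back-substituting, 67·(-5) + 16·(21) = 1.
Scale by 28/1 = 28: (m₀, n₀) = (-140, 588).
General solution: m = -140 + 16t, n = 588 - 67t for integer t.
m ≥ 0: smallest is -140 mod 16 = 4 (at t = 9), with n = -15.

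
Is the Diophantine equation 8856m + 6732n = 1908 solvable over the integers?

gcd(8856, 6732) = 36  (8856 = 1*6732 + 2124, 6732 = 3*2124 + 360, 2124 = 5*360 + 324, 360 = 1*324 + 36, 324 = 9*36).
36 divides 1908, so integer solutions exist.

yes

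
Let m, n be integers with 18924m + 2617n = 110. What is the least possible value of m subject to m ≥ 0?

476

gcd(18924, 2617):
  18924 = 7×2617 + 605
  2617 = 4×605 + 197
  605 = 3×197 + 14
  197 = 14×14 + 1
  14 = 14×1
so gcd(18924, 2617) = 1.
1 divides 110, so solutions exist.
Back-substitute for Bézout coefficients:
  1 = 197 - 14×14
  ... = 18924×(-186) + 2617×(1345)
Scale by 110/1 = 110: (m₀, n₀) = (-20460, 147950).
General solution: m = -20460 + 2617t, n = 147950 - 18924t for integer t.
m ≥ 0: smallest is -20460 mod 2617 = 476 (at t = 8), with n = -3442.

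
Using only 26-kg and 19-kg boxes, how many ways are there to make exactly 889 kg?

Need nonnegative integers with 26j + 19k = 889.
gcd(26, 19) = 1, and 26·(-8) + 19·(11) = 1.
So (j₀, k₀) = (-7112, 9779); general j = -7112 + 19t, k = 9779 - 26t.
j ≥ 0 ⇒ t ≥ 375; k ≥ 0 ⇒ t ≤ 376. That's 2 values of t.

2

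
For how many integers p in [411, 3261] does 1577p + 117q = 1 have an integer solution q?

gcd(1577, 117):
  1577 = 13×117 + 56
  117 = 2×56 + 5
  56 = 11×5 + 1
  5 = 5×1
so gcd(1577, 117) = 1.
Back-substitute for Bézout coefficients:
  1 = 56 - 11×5
  ... = 1577×(23) + 117×(-310)
Scale by 1: particular solution (23, -310); reduce p mod 117: (23, -310).
General solution: p = 23 + 117t, q = -310 - 1577t for integer t.
411 ≤ 23 + 117t ≤ 3261 gives t ∈ [4, 27], which is 24 values.

24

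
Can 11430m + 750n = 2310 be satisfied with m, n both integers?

yes

gcd(11430, 750) = 30  (11430 = 15×750 + 180, 750 = 4×180 + 30, 180 = 6×30).
30 divides 2310, so integer solutions exist.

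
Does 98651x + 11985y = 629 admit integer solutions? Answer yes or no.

yes

gcd(98651, 11985) = 17.
17 divides 629, so integer solutions exist.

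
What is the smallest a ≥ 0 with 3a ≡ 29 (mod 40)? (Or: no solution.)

23

gcd(40, 3):
  40 = 13·3 + 1
  3 = 3·1
so gcd(40, 3) = 1.
1 divides 29, so solutions exist.
Back-substitute for Bézout coefficients:
  1 = 40 - 13·3
  ... = 3·(-13) + 40·(1)
So 3·(-13) ≡ 1 (mod 40); multiply by 29: a ≡ -377 (mod 40).
Smallest nonnegative: a = -377 mod 40 = 23.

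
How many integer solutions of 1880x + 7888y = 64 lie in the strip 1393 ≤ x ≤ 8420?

8

gcd(7888, 1880):
  7888 = 4×1880 + 368
  1880 = 5×368 + 40
  368 = 9×40 + 8
  40 = 5×8
so gcd(7888, 1880) = 8.
Back-substitute for Bézout coefficients:
  8 = 368 - 9×40
  ... = 1880×(-193) + 7888×(46)
Scale by 8: particular solution (-1544, 368); reduce x mod 986: (428, -102).
General solution: x = 428 + 986t, y = -102 - 235t for integer t.
1393 ≤ 428 + 986t ≤ 8420 gives t ∈ [1, 8], which is 8 values.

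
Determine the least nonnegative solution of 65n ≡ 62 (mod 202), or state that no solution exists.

60

gcd(202, 65):
  202 = 3*65 + 7
  65 = 9*7 + 2
  7 = 3*2 + 1
  2 = 2*1
so gcd(202, 65) = 1.
1 divides 62, so solutions exist.
Back-substitute for Bézout coefficients:
  1 = 7 - 3*2
  ... = 65*(-87) + 202*(28)
So 65*(-87) ≡ 1 (mod 202); multiply by 62: n ≡ -5394 (mod 202).
Smallest nonnegative: n = -5394 mod 202 = 60.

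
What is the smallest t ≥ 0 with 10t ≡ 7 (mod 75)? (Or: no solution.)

gcd(75, 10) = 5.
5 does not divide 7, so the congruence has no solution.

no solution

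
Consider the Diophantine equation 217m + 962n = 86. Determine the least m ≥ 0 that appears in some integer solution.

856

gcd(962, 217):
  962 = 4*217 + 94
  217 = 2*94 + 29
  94 = 3*29 + 7
  29 = 4*7 + 1
  7 = 7*1
so gcd(962, 217) = 1.
1 divides 86, so solutions exist.
Back-substitute for Bézout coefficients:
  1 = 29 - 4*7
  ... = 217*(133) + 962*(-30)
Scale by 86/1 = 86: (m₀, n₀) = (11438, -2580).
General solution: m = 11438 + 962t, n = -2580 - 217t for integer t.
m ≥ 0: smallest is 11438 mod 962 = 856 (at t = -11), with n = -193.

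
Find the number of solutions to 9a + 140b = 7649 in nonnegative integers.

gcd(140, 9):
  140 = 15*9 + 5
  9 = 1*5 + 4
  5 = 1*4 + 1
  4 = 4*1
so gcd(140, 9) = 1.
Back-substitute for Bézout coefficients:
  1 = 5 - 1*4
  ... = 9*(-31) + 140*(2)
Scale by 7649: one solution is (-237119, 15298). Reduce a mod 140: (41, 52).
General: a = 41 + 140t, b = 52 - 9t.
a ≥ 0 ⇒ t ≥ 0; b ≥ 0 ⇒ t ≤ 5. So t ∈ [0, 5]: 6 solutions.

6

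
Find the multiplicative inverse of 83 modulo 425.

gcd(425, 83):
  425 = 5×83 + 10
  83 = 8×10 + 3
  10 = 3×3 + 1
  3 = 3×1
so gcd(425, 83) = 1.
Back-substitute for Bézout coefficients:
  1 = 10 - 3×3
  ... = 83×(-128) + 425×(25)
So 83×-128 ≡ 1 (mod 425), and -128 mod 425 = 297.

297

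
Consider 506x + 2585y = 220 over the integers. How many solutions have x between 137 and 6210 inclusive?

gcd(2585, 506) = 11.
By Bézout, 506·(46) + 2585·(-9) = 11.
Particular solution: (215, -42).
General solution: x = 215 + 235t, y = -42 - 46t for integer t.
137 ≤ 215 + 235t ≤ 6210 gives t ∈ [0, 25], which is 26 values.

26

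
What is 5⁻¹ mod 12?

5

gcd(12, 5) = 1.
By Bézout, 5×(5) + 12×(-2) = 1.
So 5×5 ≡ 1 (mod 12), and 5 mod 12 = 5.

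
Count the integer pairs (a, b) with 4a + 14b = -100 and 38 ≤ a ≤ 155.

17

gcd(14, 4) = 2  (14 = 3*4 + 2, 4 = 2*2).
Back-substituting, 4*(-3) + 14*(1) = 2.
Scale by -50: particular solution (150, -50); reduce a mod 7: (3, -8).
General solution: a = 3 + 7t, b = -8 - 2t for integer t.
38 ≤ 3 + 7t ≤ 155 gives t ∈ [5, 21], which is 17 values.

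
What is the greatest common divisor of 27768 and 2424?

24

gcd(27768, 2424):
  27768 = 11×2424 + 1104
  2424 = 2×1104 + 216
  1104 = 5×216 + 24
  216 = 9×24
so gcd(27768, 2424) = 24.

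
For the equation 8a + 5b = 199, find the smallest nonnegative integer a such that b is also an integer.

gcd(8, 5):
  8 = 1*5 + 3
  5 = 1*3 + 2
  3 = 1*2 + 1
  2 = 2*1
so gcd(8, 5) = 1.
1 divides 199, so solutions exist.
Back-substitute for Bézout coefficients:
  1 = 3 - 1*2
  ... = 8*(2) + 5*(-3)
Scale by 199/1 = 199: (a₀, b₀) = (398, -597).
General solution: a = 398 + 5t, b = -597 - 8t for integer t.
a ≥ 0: smallest is 398 mod 5 = 3 (at t = -79), with b = 35.

3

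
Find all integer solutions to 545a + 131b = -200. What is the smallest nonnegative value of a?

gcd(545, 131):
  545 = 4×131 + 21
  131 = 6×21 + 5
  21 = 4×5 + 1
  5 = 5×1
so gcd(545, 131) = 1.
1 divides -200, so solutions exist.
Back-substitute for Bézout coefficients:
  1 = 21 - 4×5
  ... = 545×(25) + 131×(-104)
Scale by -200/1 = -200: (a₀, b₀) = (-5000, 20800).
General solution: a = -5000 + 131t, b = 20800 - 545t for integer t.
a ≥ 0: smallest is -5000 mod 131 = 109 (at t = 39), with b = -455.

109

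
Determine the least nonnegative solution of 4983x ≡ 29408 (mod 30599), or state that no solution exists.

534

gcd(30599, 4983):
  30599 = 6×4983 + 701
  4983 = 7×701 + 76
  701 = 9×76 + 17
  76 = 4×17 + 8
  17 = 2×8 + 1
  8 = 8×1
so gcd(30599, 4983) = 1.
1 divides 29408, so solutions exist.
Back-substitute for Bézout coefficients:
  1 = 17 - 2×8
  ... = 4983×(-3623) + 30599×(590)
So 4983×(-3623) ≡ 1 (mod 30599); multiply by 29408: x ≡ -106545184 (mod 30599).
Smallest nonnegative: x = -106545184 mod 30599 = 534.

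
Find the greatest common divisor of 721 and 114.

1

gcd(721, 114):
  721 = 6*114 + 37
  114 = 3*37 + 3
  37 = 12*3 + 1
  3 = 3*1
so gcd(721, 114) = 1.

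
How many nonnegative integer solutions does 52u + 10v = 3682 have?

gcd(52, 10):
  52 = 5·10 + 2
  10 = 5·2
so gcd(52, 10) = 2.
Back-substitute for Bézout coefficients:
  2 = 52 - 5·10
  ... = 52·(1) + 10·(-5)
Scale by 1841: one solution is (1841, -9205). Reduce u mod 5: (1, 363).
General: u = 1 + 5t, v = 363 - 26t.
u ≥ 0 ⇒ t ≥ 0; v ≥ 0 ⇒ t ≤ 13. So t ∈ [0, 13]: 14 solutions.

14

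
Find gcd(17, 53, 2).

1

gcd(53, 17):
  53 = 3×17 + 2
  17 = 8×2 + 1
  2 = 2×1
so gcd(53, 17) = 1.
gcd(1, 2) = 1.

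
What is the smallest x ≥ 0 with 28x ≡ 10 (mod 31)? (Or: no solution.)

7

gcd(31, 28):
  31 = 1*28 + 3
  28 = 9*3 + 1
  3 = 3*1
so gcd(31, 28) = 1.
1 divides 10, so solutions exist.
Back-substitute for Bézout coefficients:
  1 = 28 - 9*3
  ... = 28*(10) + 31*(-9)
So 28*(10) ≡ 1 (mod 31); multiply by 10: x ≡ 100 (mod 31).
Smallest nonnegative: x = 100 mod 31 = 7.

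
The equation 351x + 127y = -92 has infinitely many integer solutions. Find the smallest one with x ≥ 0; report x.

20

gcd(351, 127) = 1.
1 divides -92, so solutions exist.
By Bézout, 351·(55) + 127·(-152) = 1.
Scale by -92/1 = -92: (x₀, y₀) = (-5060, 13984).
General solution: x = -5060 + 127t, y = 13984 - 351t for integer t.
x ≥ 0: smallest is -5060 mod 127 = 20 (at t = 40), with y = -56.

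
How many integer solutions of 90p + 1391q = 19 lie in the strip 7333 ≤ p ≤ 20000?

gcd(1391, 90) = 1.
By Bézout, 90·(-170) + 1391·(11) = 1.
Particular solution: (943, -61).
General solution: p = 943 + 1391t, q = -61 - 90t for integer t.
7333 ≤ 943 + 1391t ≤ 20000 gives t ∈ [5, 13], which is 9 values.

9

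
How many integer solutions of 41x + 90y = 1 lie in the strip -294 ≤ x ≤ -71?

gcd(90, 41) = 1.
By Bézout, 41*(11) + 90*(-5) = 1.
Particular solution: (11, -5).
General solution: x = 11 + 90t, y = -5 - 41t for integer t.
-294 ≤ 11 + 90t ≤ -71 gives t ∈ [-3, -1], which is 3 values.

3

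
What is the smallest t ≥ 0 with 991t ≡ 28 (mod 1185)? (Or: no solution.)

gcd(1185, 991) = 1.
1 divides 28, so solutions exist.
By Bézout, 991·(226) + 1185·(-189) = 1.
So 991·(226) ≡ 1 (mod 1185); multiply by 28: t ≡ 6328 (mod 1185).
Smallest nonnegative: t = 6328 mod 1185 = 403.

403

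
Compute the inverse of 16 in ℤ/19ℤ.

gcd(19, 16) = 1.
By Bézout, 16*(6) + 19*(-5) = 1.
So 16*6 ≡ 1 (mod 19), and 6 mod 19 = 6.

6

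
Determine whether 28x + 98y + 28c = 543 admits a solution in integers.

gcd(98, 28):
  98 = 3×28 + 14
  28 = 2×14
so gcd(98, 28) = 14.
gcd(14, 28) = 14.
14 does not divide 543 (remainder 11), so no integer solutions.

no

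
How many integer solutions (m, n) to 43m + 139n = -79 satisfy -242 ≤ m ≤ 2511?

20

gcd(139, 43) = 1.
By Bézout, 43×(-42) + 139×(13) = 1.
Particular solution: (121, -38).
General solution: m = 121 + 139t, n = -38 - 43t for integer t.
-242 ≤ 121 + 139t ≤ 2511 gives t ∈ [-2, 17], which is 20 values.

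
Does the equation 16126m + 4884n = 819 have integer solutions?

gcd(16126, 4884) = 22  (16126 = 3×4884 + 1474, 4884 = 3×1474 + 462, 1474 = 3×462 + 88, 462 = 5×88 + 22, 88 = 4×22).
22 does not divide 819 (remainder 5), so no integer solutions.

no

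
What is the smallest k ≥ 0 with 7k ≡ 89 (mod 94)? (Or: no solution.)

gcd(94, 7) = 1  (94 = 13·7 + 3, 7 = 2·3 + 1, 3 = 3·1).
1 divides 89, so solutions exist.
Back-substituting, 7·(27) + 94·(-2) = 1.
So 7·(27) ≡ 1 (mod 94); multiply by 89: k ≡ 2403 (mod 94).
Smallest nonnegative: k = 2403 mod 94 = 53.

53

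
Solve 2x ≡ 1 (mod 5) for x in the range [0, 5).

gcd(5, 2) = 1  (5 = 2·2 + 1, 2 = 2·1).
Back-substituting, 2·(-2) + 5·(1) = 1.
So 2·-2 ≡ 1 (mod 5), and -2 mod 5 = 3.

3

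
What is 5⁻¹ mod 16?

gcd(16, 5) = 1.
By Bézout, 5×(-3) + 16×(1) = 1.
So 5×-3 ≡ 1 (mod 16), and -3 mod 16 = 13.

13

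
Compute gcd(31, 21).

gcd(31, 21):
  31 = 1×21 + 10
  21 = 2×10 + 1
  10 = 10×1
so gcd(31, 21) = 1.

1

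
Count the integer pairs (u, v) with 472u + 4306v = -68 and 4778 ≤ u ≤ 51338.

gcd(4306, 472) = 2.
By Bézout, 472*(-520) + 4306*(57) = 2.
Particular solution: (456, -50).
General solution: u = 456 + 2153t, v = -50 - 236t for integer t.
4778 ≤ 456 + 2153t ≤ 51338 gives t ∈ [3, 23], which is 21 values.

21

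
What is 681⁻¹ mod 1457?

92

gcd(1457, 681) = 1  (1457 = 2*681 + 95, 681 = 7*95 + 16, 95 = 5*16 + 15, 16 = 1*15 + 1, 15 = 15*1).
Back-substituting, 681*(92) + 1457*(-43) = 1.
So 681*92 ≡ 1 (mod 1457), and 92 mod 1457 = 92.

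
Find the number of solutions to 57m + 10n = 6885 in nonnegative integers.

12

gcd(57, 10) = 1.
By Bézout, 57*(3) + 10*(-17) = 1.
One solution: (5, 660).
General: m = 5 + 10t, n = 660 - 57t.
m ≥ 0 ⇒ t ≥ 0; n ≥ 0 ⇒ t ≤ 11. So t ∈ [0, 11]: 12 solutions.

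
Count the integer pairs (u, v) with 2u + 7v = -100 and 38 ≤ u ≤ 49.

gcd(7, 2) = 1  (7 = 3*2 + 1, 2 = 2*1).
Back-substituting, 2*(-3) + 7*(1) = 1.
Scale by -100: particular solution (300, -100); reduce u mod 7: (6, -16).
General solution: u = 6 + 7t, v = -16 - 2t for integer t.
38 ≤ 6 + 7t ≤ 49 gives t ∈ [5, 6], which is 2 values.

2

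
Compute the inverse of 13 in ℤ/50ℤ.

gcd(50, 13) = 1  (50 = 3·13 + 11, 13 = 1·11 + 2, 11 = 5·2 + 1, 2 = 2·1).
Back-substituting, 13·(-23) + 50·(6) = 1.
So 13·-23 ≡ 1 (mod 50), and -23 mod 50 = 27.

27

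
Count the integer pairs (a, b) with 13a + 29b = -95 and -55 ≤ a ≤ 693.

gcd(29, 13) = 1.
By Bézout, 13·(9) + 29·(-4) = 1.
Particular solution: (15, -10).
General solution: a = 15 + 29t, b = -10 - 13t for integer t.
-55 ≤ 15 + 29t ≤ 693 gives t ∈ [-2, 23], which is 26 values.

26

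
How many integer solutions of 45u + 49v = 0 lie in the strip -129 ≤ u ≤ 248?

8

gcd(49, 45):
  49 = 1·45 + 4
  45 = 11·4 + 1
  4 = 4·1
so gcd(49, 45) = 1.
Back-substitute for Bézout coefficients:
  1 = 45 - 11·4
  ... = 45·(12) + 49·(-11)
Scale by 0: particular solution (0, 0); reduce u mod 49: (0, 0).
General solution: u = 0 + 49t, v = 0 - 45t for integer t.
-129 ≤ 0 + 49t ≤ 248 gives t ∈ [-2, 5], which is 8 values.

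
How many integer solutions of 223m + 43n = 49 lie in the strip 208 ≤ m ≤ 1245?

gcd(223, 43):
  223 = 5·43 + 8
  43 = 5·8 + 3
  8 = 2·3 + 2
  3 = 1·2 + 1
  2 = 2·1
so gcd(223, 43) = 1.
Back-substitute for Bézout coefficients:
  1 = 3 - 1·2
  ... = 223·(-16) + 43·(83)
Scale by 49: particular solution (-784, 4067); reduce m mod 43: (33, -170).
General solution: m = 33 + 43t, n = -170 - 223t for integer t.
208 ≤ 33 + 43t ≤ 1245 gives t ∈ [5, 28], which is 24 values.

24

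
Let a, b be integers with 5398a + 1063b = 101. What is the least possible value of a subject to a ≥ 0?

gcd(5398, 1063):
  5398 = 5*1063 + 83
  1063 = 12*83 + 67
  83 = 1*67 + 16
  67 = 4*16 + 3
  16 = 5*3 + 1
  3 = 3*1
so gcd(5398, 1063) = 1.
1 divides 101, so solutions exist.
Back-substitute for Bézout coefficients:
  1 = 16 - 5*3
  ... = 5398*(333) + 1063*(-1691)
Scale by 101/1 = 101: (a₀, b₀) = (33633, -170791).
General solution: a = 33633 + 1063t, b = -170791 - 5398t for integer t.
a ≥ 0: smallest is 33633 mod 1063 = 680 (at t = -31), with b = -3453.

680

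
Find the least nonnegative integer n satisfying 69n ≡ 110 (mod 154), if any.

gcd(154, 69) = 1  (154 = 2·69 + 16, 69 = 4·16 + 5, 16 = 3·5 + 1, 5 = 5·1).
1 divides 110, so solutions exist.
Back-substituting, 69·(-29) + 154·(13) = 1.
So 69·(-29) ≡ 1 (mod 154); multiply by 110: n ≡ -3190 (mod 154).
Smallest nonnegative: n = -3190 mod 154 = 44.

44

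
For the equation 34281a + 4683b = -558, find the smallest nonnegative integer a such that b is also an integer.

gcd(34281, 4683) = 3  (34281 = 7×4683 + 1500, 4683 = 3×1500 + 183, 1500 = 8×183 + 36, 183 = 5×36 + 3, 36 = 12×3).
3 divides -558, so solutions exist.
Back-substituting, 34281×(-128) + 4683×(937) = 3.
Scale by -558/3 = -186: (a₀, b₀) = (23808, -174282).
General solution: a = 23808 + 1561t, b = -174282 - 11427t for integer t.
a ≥ 0: smallest is 23808 mod 1561 = 393 (at t = -15), with b = -2877.

393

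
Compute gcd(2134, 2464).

22

gcd(2464, 2134) = 22  (2464 = 1·2134 + 330, 2134 = 6·330 + 154, 330 = 2·154 + 22, 154 = 7·22).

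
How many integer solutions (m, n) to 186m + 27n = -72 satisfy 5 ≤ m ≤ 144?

gcd(186, 27) = 3.
By Bézout, 186*(-1) + 27*(7) = 3.
Particular solution: (6, -44).
General solution: m = 6 + 9t, n = -44 - 62t for integer t.
5 ≤ 6 + 9t ≤ 144 gives t ∈ [0, 15], which is 16 values.

16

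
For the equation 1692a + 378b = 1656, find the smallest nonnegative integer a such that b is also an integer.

5

gcd(1692, 378) = 18.
18 divides 1656, so solutions exist.
By Bézout, 1692·(-2) + 378·(9) = 18.
Scale by 1656/18 = 92: (a₀, b₀) = (-184, 828).
General solution: a = -184 + 21t, b = 828 - 94t for integer t.
a ≥ 0: smallest is -184 mod 21 = 5 (at t = 9), with b = -18.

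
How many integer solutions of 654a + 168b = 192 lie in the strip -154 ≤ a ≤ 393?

19

gcd(654, 168) = 6.
By Bézout, 654×(9) + 168×(-35) = 6.
Particular solution: (8, -30).
General solution: a = 8 + 28t, b = -30 - 109t for integer t.
-154 ≤ 8 + 28t ≤ 393 gives t ∈ [-5, 13], which is 19 values.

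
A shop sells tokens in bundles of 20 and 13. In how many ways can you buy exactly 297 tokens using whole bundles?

Need nonnegative integers with 20j + 13k = 297.
gcd(20, 13) = 1, and 20·(2) + 13·(-3) = 1.
So (j₀, k₀) = (594, -891); general j = 594 + 13t, k = -891 - 20t.
j ≥ 0 ⇒ t ≥ -45; k ≥ 0 ⇒ t ≤ -45. That's 1 value of t.

1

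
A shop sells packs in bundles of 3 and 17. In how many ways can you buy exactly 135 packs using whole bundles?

Need nonnegative integers with 3j + 17k = 135.
gcd(3, 17) = 1, and 3·(6) + 17·(-1) = 1.
So (j₀, k₀) = (810, -135); general j = 810 + 17t, k = -135 - 3t.
j ≥ 0 ⇒ t ≥ -47; k ≥ 0 ⇒ t ≤ -45. That's 3 values of t.

3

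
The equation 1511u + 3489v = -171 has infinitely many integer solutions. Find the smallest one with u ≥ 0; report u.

1353

gcd(3489, 1511):
  3489 = 2×1511 + 467
  1511 = 3×467 + 110
  467 = 4×110 + 27
  110 = 4×27 + 2
  27 = 13×2 + 1
  2 = 2×1
so gcd(3489, 1511) = 1.
1 divides -171, so solutions exist.
Back-substitute for Bézout coefficients:
  1 = 27 - 13×2
  ... = 1511×(-1681) + 3489×(728)
Scale by -171/1 = -171: (u₀, v₀) = (287451, -124488).
General solution: u = 287451 + 3489t, v = -124488 - 1511t for integer t.
u ≥ 0: smallest is 287451 mod 3489 = 1353 (at t = -82), with v = -586.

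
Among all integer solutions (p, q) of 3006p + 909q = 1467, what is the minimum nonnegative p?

2

gcd(3006, 909) = 9  (3006 = 3·909 + 279, 909 = 3·279 + 72, 279 = 3·72 + 63, 72 = 1·63 + 9, 63 = 7·9).
9 divides 1467, so solutions exist.
Back-substituting, 3006·(-13) + 909·(43) = 9.
Scale by 1467/9 = 163: (p₀, q₀) = (-2119, 7009).
General solution: p = -2119 + 101t, q = 7009 - 334t for integer t.
p ≥ 0: smallest is -2119 mod 101 = 2 (at t = 21), with q = -5.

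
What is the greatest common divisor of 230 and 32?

2

gcd(230, 32):
  230 = 7·32 + 6
  32 = 5·6 + 2
  6 = 3·2
so gcd(230, 32) = 2.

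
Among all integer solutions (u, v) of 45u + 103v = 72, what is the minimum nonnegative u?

84

gcd(103, 45) = 1.
1 divides 72, so solutions exist.
By Bézout, 45·(-16) + 103·(7) = 1.
Scale by 72/1 = 72: (u₀, v₀) = (-1152, 504).
General solution: u = -1152 + 103t, v = 504 - 45t for integer t.
u ≥ 0: smallest is -1152 mod 103 = 84 (at t = 12), with v = -36.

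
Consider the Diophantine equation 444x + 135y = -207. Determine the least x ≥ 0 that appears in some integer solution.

12

gcd(444, 135) = 3  (444 = 3·135 + 39, 135 = 3·39 + 18, 39 = 2·18 + 3, 18 = 6·3).
3 divides -207, so solutions exist.
Back-substituting, 444·(7) + 135·(-23) = 3.
Scale by -207/3 = -69: (x₀, y₀) = (-483, 1587).
General solution: x = -483 + 45t, y = 1587 - 148t for integer t.
x ≥ 0: smallest is -483 mod 45 = 12 (at t = 11), with y = -41.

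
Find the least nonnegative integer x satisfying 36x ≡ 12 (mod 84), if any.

gcd(84, 36) = 12  (84 = 2·36 + 12, 36 = 3·12).
12 divides 12, so solutions exist.
Back-substituting, 36·(-2) + 84·(1) = 12.
So 36·(-2) ≡ 12 (mod 84); multiply by 1: x ≡ -2 (mod 7).
Smallest nonnegative: x = -2 mod 7 = 5.

5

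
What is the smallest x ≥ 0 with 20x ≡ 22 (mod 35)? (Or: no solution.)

no solution

gcd(35, 20):
  35 = 1×20 + 15
  20 = 1×15 + 5
  15 = 3×5
so gcd(35, 20) = 5.
5 does not divide 22, so the congruence has no solution.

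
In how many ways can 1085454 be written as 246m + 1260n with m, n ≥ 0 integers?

gcd(1260, 246) = 6.
By Bézout, 246*(41) + 1260*(-8) = 6.
One solution: (69, 848).
General: m = 69 + 210t, n = 848 - 41t.
m ≥ 0 ⇒ t ≥ 0; n ≥ 0 ⇒ t ≤ 20. So t ∈ [0, 20]: 21 solutions.

21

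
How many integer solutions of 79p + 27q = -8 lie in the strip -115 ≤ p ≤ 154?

10

gcd(79, 27) = 1.
By Bézout, 79×(13) + 27×(-38) = 1.
Particular solution: (4, -12).
General solution: p = 4 + 27t, q = -12 - 79t for integer t.
-115 ≤ 4 + 27t ≤ 154 gives t ∈ [-4, 5], which is 10 values.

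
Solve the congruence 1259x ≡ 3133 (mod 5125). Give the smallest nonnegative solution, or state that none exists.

gcd(5125, 1259):
  5125 = 4*1259 + 89
  1259 = 14*89 + 13
  89 = 6*13 + 11
  13 = 1*11 + 2
  11 = 5*2 + 1
  2 = 2*1
so gcd(5125, 1259) = 1.
1 divides 3133, so solutions exist.
Back-substitute for Bézout coefficients:
  1 = 11 - 5*2
  ... = 1259*(-2361) + 5125*(580)
So 1259*(-2361) ≡ 1 (mod 5125); multiply by 3133: x ≡ -7397013 (mod 5125).
Smallest nonnegative: x = -7397013 mod 5125 = 3487.

3487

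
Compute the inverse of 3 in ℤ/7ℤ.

gcd(7, 3):
  7 = 2×3 + 1
  3 = 3×1
so gcd(7, 3) = 1.
Back-substitute for Bézout coefficients:
  1 = 7 - 2×3
  ... = 3×(-2) + 7×(1)
So 3×-2 ≡ 1 (mod 7), and -2 mod 7 = 5.

5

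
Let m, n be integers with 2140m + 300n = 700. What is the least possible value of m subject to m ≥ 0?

10

gcd(2140, 300) = 20.
20 divides 700, so solutions exist.
By Bézout, 2140×(-7) + 300×(50) = 20.
Scale by 700/20 = 35: (m₀, n₀) = (-245, 1750).
General solution: m = -245 + 15t, n = 1750 - 107t for integer t.
m ≥ 0: smallest is -245 mod 15 = 10 (at t = 17), with n = -69.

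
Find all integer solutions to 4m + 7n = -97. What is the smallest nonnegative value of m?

2

gcd(7, 4):
  7 = 1*4 + 3
  4 = 1*3 + 1
  3 = 3*1
so gcd(7, 4) = 1.
1 divides -97, so solutions exist.
Back-substitute for Bézout coefficients:
  1 = 4 - 1*3
  ... = 4*(2) + 7*(-1)
Scale by -97/1 = -97: (m₀, n₀) = (-194, 97).
General solution: m = -194 + 7t, n = 97 - 4t for integer t.
m ≥ 0: smallest is -194 mod 7 = 2 (at t = 28), with n = -15.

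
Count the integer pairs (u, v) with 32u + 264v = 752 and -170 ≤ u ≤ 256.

gcd(264, 32):
  264 = 8×32 + 8
  32 = 4×8
so gcd(264, 32) = 8.
Back-substitute for Bézout coefficients:
  8 = 264 - 8×32
  ... = 32×(-8) + 264×(1)
Scale by 94: particular solution (-752, 94); reduce u mod 33: (7, 2).
General solution: u = 7 + 33t, v = 2 - 4t for integer t.
-170 ≤ 7 + 33t ≤ 256 gives t ∈ [-5, 7], which is 13 values.

13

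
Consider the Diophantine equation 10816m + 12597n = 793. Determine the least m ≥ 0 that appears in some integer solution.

gcd(12597, 10816):
  12597 = 1*10816 + 1781
  10816 = 6*1781 + 130
  1781 = 13*130 + 91
  130 = 1*91 + 39
  91 = 2*39 + 13
  39 = 3*13
so gcd(12597, 10816) = 13.
13 divides 793, so solutions exist.
Back-substitute for Bézout coefficients:
  13 = 91 - 2*39
  ... = 10816*(-290) + 12597*(249)
Scale by 793/13 = 61: (m₀, n₀) = (-17690, 15189).
General solution: m = -17690 + 969t, n = 15189 - 832t for integer t.
m ≥ 0: smallest is -17690 mod 969 = 721 (at t = 19), with n = -619.

721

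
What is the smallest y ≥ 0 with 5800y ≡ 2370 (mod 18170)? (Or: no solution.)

1501

gcd(18170, 5800) = 10  (18170 = 3·5800 + 770, 5800 = 7·770 + 410, 770 = 1·410 + 360, 410 = 1·360 + 50, 360 = 7·50 + 10, 50 = 5·10).
10 divides 2370, so solutions exist.
Back-substituting, 5800·(-354) + 18170·(113) = 10.
So 5800·(-354) ≡ 10 (mod 18170); multiply by 237: y ≡ -83898 (mod 1817).
Smallest nonnegative: y = -83898 mod 1817 = 1501.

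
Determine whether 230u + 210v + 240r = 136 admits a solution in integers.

no

gcd(230, 210) = 10  (230 = 1*210 + 20, 210 = 10*20 + 10, 20 = 2*10).
gcd(10, 240) = 10.
10 does not divide 136 (remainder 6), so no integer solutions.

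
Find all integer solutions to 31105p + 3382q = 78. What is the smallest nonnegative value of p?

2870

gcd(31105, 3382):
  31105 = 9*3382 + 667
  3382 = 5*667 + 47
  667 = 14*47 + 9
  47 = 5*9 + 2
  9 = 4*2 + 1
  2 = 2*1
so gcd(31105, 3382) = 1.
1 divides 78, so solutions exist.
Back-substitute for Bézout coefficients:
  1 = 9 - 4*2
  ... = 31105*(1511) + 3382*(-13897)
Scale by 78/1 = 78: (p₀, q₀) = (117858, -1083966).
General solution: p = 117858 + 3382t, q = -1083966 - 31105t for integer t.
p ≥ 0: smallest is 117858 mod 3382 = 2870 (at t = -34), with q = -26396.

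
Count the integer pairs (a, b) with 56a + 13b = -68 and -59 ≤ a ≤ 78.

11

gcd(56, 13) = 1.
By Bézout, 56·(-3) + 13·(13) = 1.
Particular solution: (9, -44).
General solution: a = 9 + 13t, b = -44 - 56t for integer t.
-59 ≤ 9 + 13t ≤ 78 gives t ∈ [-5, 5], which is 11 values.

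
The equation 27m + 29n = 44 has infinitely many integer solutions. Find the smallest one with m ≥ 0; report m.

7

gcd(29, 27):
  29 = 1×27 + 2
  27 = 13×2 + 1
  2 = 2×1
so gcd(29, 27) = 1.
1 divides 44, so solutions exist.
Back-substitute for Bézout coefficients:
  1 = 27 - 13×2
  ... = 27×(14) + 29×(-13)
Scale by 44/1 = 44: (m₀, n₀) = (616, -572).
General solution: m = 616 + 29t, n = -572 - 27t for integer t.
m ≥ 0: smallest is 616 mod 29 = 7 (at t = -21), with n = -5.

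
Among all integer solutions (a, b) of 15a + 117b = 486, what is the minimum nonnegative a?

gcd(117, 15) = 3.
3 divides 486, so solutions exist.
By Bézout, 15*(8) + 117*(-1) = 3.
Scale by 486/3 = 162: (a₀, b₀) = (1296, -162).
General solution: a = 1296 + 39t, b = -162 - 5t for integer t.
a ≥ 0: smallest is 1296 mod 39 = 9 (at t = -33), with b = 3.

9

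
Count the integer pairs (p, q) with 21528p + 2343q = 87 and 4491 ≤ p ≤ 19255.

gcd(21528, 2343) = 3.
By Bézout, 21528×(-85) + 2343×(781) = 3.
Particular solution: (659, -6055).
General solution: p = 659 + 781t, q = -6055 - 7176t for integer t.
4491 ≤ 659 + 781t ≤ 19255 gives t ∈ [5, 23], which is 19 values.

19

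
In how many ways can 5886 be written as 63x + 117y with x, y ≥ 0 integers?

gcd(117, 63):
  117 = 1*63 + 54
  63 = 1*54 + 9
  54 = 6*9
so gcd(117, 63) = 9.
Back-substitute for Bézout coefficients:
  9 = 63 - 1*54
  ... = 63*(2) + 117*(-1)
Scale by 654: one solution is (1308, -654). Reduce x mod 13: (8, 46).
General: x = 8 + 13t, y = 46 - 7t.
x ≥ 0 ⇒ t ≥ 0; y ≥ 0 ⇒ t ≤ 6. So t ∈ [0, 6]: 7 solutions.

7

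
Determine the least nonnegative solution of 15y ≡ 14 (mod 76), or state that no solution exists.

gcd(76, 15) = 1  (76 = 5×15 + 1, 15 = 15×1).
1 divides 14, so solutions exist.
Back-substituting, 15×(-5) + 76×(1) = 1.
So 15×(-5) ≡ 1 (mod 76); multiply by 14: y ≡ -70 (mod 76).
Smallest nonnegative: y = -70 mod 76 = 6.

6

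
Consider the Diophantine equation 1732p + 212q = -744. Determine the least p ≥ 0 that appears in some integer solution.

50

gcd(1732, 212):
  1732 = 8·212 + 36
  212 = 5·36 + 32
  36 = 1·32 + 4
  32 = 8·4
so gcd(1732, 212) = 4.
4 divides -744, so solutions exist.
Back-substitute for Bézout coefficients:
  4 = 36 - 1·32
  ... = 1732·(6) + 212·(-49)
Scale by -744/4 = -186: (p₀, q₀) = (-1116, 9114).
General solution: p = -1116 + 53t, q = 9114 - 433t for integer t.
p ≥ 0: smallest is -1116 mod 53 = 50 (at t = 22), with q = -412.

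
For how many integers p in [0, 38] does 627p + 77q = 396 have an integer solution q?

gcd(627, 77) = 11.
By Bézout, 627×(1) + 77×(-8) = 11.
Particular solution: (1, -3).
General solution: p = 1 + 7t, q = -3 - 57t for integer t.
0 ≤ 1 + 7t ≤ 38 gives t ∈ [0, 5], which is 6 values.

6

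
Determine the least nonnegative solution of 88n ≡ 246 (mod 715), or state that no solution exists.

gcd(715, 88) = 11.
11 does not divide 246, so the congruence has no solution.

no solution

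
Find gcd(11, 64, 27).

1

gcd(64, 11) = 1.
gcd(1, 27) = 1.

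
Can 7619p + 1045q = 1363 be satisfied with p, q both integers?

gcd(7619, 1045) = 19  (7619 = 7*1045 + 304, 1045 = 3*304 + 133, 304 = 2*133 + 38, 133 = 3*38 + 19, 38 = 2*19).
19 does not divide 1363 (remainder 14), so no integer solutions.

no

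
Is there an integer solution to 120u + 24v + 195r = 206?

gcd(120, 24):
  120 = 5×24
so gcd(120, 24) = 24.
gcd(24, 195) = 3.
3 does not divide 206 (remainder 2), so no integer solutions.

no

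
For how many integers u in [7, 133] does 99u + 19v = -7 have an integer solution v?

gcd(99, 19) = 1.
By Bézout, 99×(5) + 19×(-26) = 1.
Particular solution: (3, -16).
General solution: u = 3 + 19t, v = -16 - 99t for integer t.
7 ≤ 3 + 19t ≤ 133 gives t ∈ [1, 6], which is 6 values.

6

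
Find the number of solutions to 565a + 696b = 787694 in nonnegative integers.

2

gcd(696, 565) = 1.
By Bézout, 565×(85) + 696×(-69) = 1.
One solution: (182, 984).
General: a = 182 + 696t, b = 984 - 565t.
a ≥ 0 ⇒ t ≥ 0; b ≥ 0 ⇒ t ≤ 1. So t ∈ [0, 1]: 2 solutions.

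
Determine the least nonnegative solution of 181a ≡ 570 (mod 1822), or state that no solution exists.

gcd(1822, 181) = 1  (1822 = 10*181 + 12, 181 = 15*12 + 1, 12 = 12*1).
1 divides 570, so solutions exist.
Back-substituting, 181*(151) + 1822*(-15) = 1.
So 181*(151) ≡ 1 (mod 1822); multiply by 570: a ≡ 86070 (mod 1822).
Smallest nonnegative: a = 86070 mod 1822 = 436.

436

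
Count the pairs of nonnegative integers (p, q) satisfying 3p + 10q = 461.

15

gcd(10, 3) = 1.
By Bézout, 3×(-3) + 10×(1) = 1.
One solution: (7, 44).
General: p = 7 + 10t, q = 44 - 3t.
p ≥ 0 ⇒ t ≥ 0; q ≥ 0 ⇒ t ≤ 14. So t ∈ [0, 14]: 15 solutions.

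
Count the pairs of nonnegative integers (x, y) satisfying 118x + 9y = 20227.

19

gcd(118, 9) = 1  (118 = 13×9 + 1, 9 = 9×1).
Back-substituting, 118×(1) + 9×(-13) = 1.
Scale by 20227: one solution is (20227, -262951). Reduce x mod 9: (4, 2195).
General: x = 4 + 9t, y = 2195 - 118t.
x ≥ 0 ⇒ t ≥ 0; y ≥ 0 ⇒ t ≤ 18. So t ∈ [0, 18]: 19 solutions.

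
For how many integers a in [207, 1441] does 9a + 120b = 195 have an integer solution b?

gcd(120, 9):
  120 = 13×9 + 3
  9 = 3×3
so gcd(120, 9) = 3.
Back-substitute for Bézout coefficients:
  3 = 120 - 13×9
  ... = 9×(-13) + 120×(1)
Scale by 65: particular solution (-845, 65); reduce a mod 40: (35, -1).
General solution: a = 35 + 40t, b = -1 - 3t for integer t.
207 ≤ 35 + 40t ≤ 1441 gives t ∈ [5, 35], which is 31 values.

31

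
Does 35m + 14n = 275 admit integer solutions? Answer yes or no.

gcd(35, 14) = 7.
7 does not divide 275 (remainder 2), so no integer solutions.

no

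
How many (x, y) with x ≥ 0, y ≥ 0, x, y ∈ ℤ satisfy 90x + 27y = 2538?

10

gcd(90, 27):
  90 = 3·27 + 9
  27 = 3·9
so gcd(90, 27) = 9.
Back-substitute for Bézout coefficients:
  9 = 90 - 3·27
  ... = 90·(1) + 27·(-3)
Scale by 282: one solution is (282, -846). Reduce x mod 3: (0, 94).
General: x = 0 + 3t, y = 94 - 10t.
x ≥ 0 ⇒ t ≥ 0; y ≥ 0 ⇒ t ≤ 9. So t ∈ [0, 9]: 10 solutions.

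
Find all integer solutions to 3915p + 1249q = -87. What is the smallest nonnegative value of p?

gcd(3915, 1249) = 1.
1 divides -87, so solutions exist.
By Bézout, 3915×(171) + 1249×(-536) = 1.
Scale by -87/1 = -87: (p₀, q₀) = (-14877, 46632).
General solution: p = -14877 + 1249t, q = 46632 - 3915t for integer t.
p ≥ 0: smallest is -14877 mod 1249 = 111 (at t = 12), with q = -348.

111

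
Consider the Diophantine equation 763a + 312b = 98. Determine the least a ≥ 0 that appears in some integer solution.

86

gcd(763, 312) = 1.
1 divides 98, so solutions exist.
By Bézout, 763*(-101) + 312*(247) = 1.
Scale by 98/1 = 98: (a₀, b₀) = (-9898, 24206).
General solution: a = -9898 + 312t, b = 24206 - 763t for integer t.
a ≥ 0: smallest is -9898 mod 312 = 86 (at t = 32), with b = -210.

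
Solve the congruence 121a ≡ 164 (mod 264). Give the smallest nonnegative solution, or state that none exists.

no solution

gcd(264, 121) = 11  (264 = 2×121 + 22, 121 = 5×22 + 11, 22 = 2×11).
11 does not divide 164, so the congruence has no solution.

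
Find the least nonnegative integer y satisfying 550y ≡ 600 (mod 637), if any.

gcd(637, 550) = 1.
1 divides 600, so solutions exist.
By Bézout, 550×(205) + 637×(-177) = 1.
So 550×(205) ≡ 1 (mod 637); multiply by 600: y ≡ 123000 (mod 637).
Smallest nonnegative: y = 123000 mod 637 = 59.

59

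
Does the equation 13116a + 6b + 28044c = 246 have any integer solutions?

gcd(13116, 6) = 6.
gcd(6, 28044) = 6.
6 divides 246, so integer solutions exist.

yes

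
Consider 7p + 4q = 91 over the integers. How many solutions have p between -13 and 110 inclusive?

31

gcd(7, 4) = 1  (7 = 1*4 + 3, 4 = 1*3 + 1, 3 = 3*1).
Back-substituting, 7*(-1) + 4*(2) = 1.
Scale by 91: particular solution (-91, 182); reduce p mod 4: (1, 21).
General solution: p = 1 + 4t, q = 21 - 7t for integer t.
-13 ≤ 1 + 4t ≤ 110 gives t ∈ [-3, 27], which is 31 values.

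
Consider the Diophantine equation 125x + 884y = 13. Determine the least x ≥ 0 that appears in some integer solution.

gcd(884, 125) = 1  (884 = 7×125 + 9, 125 = 13×9 + 8, 9 = 1×8 + 1, 8 = 8×1).
1 divides 13, so solutions exist.
Back-substituting, 125×(-99) + 884×(14) = 1.
Scale by 13/1 = 13: (x₀, y₀) = (-1287, 182).
General solution: x = -1287 + 884t, y = 182 - 125t for integer t.
x ≥ 0: smallest is -1287 mod 884 = 481 (at t = 2), with y = -68.

481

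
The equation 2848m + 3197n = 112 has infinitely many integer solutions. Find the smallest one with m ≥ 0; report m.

18

gcd(3197, 2848):
  3197 = 1×2848 + 349
  2848 = 8×349 + 56
  349 = 6×56 + 13
  56 = 4×13 + 4
  13 = 3×4 + 1
  4 = 4×1
so gcd(3197, 2848) = 1.
1 divides 112, so solutions exist.
Back-substitute for Bézout coefficients:
  1 = 13 - 3×4
  ... = 2848×(-742) + 3197×(661)
Scale by 112/1 = 112: (m₀, n₀) = (-83104, 74032).
General solution: m = -83104 + 3197t, n = 74032 - 2848t for integer t.
m ≥ 0: smallest is -83104 mod 3197 = 18 (at t = 26), with n = -16.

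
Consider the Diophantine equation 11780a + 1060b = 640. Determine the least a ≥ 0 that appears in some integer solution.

23

gcd(11780, 1060) = 20  (11780 = 11×1060 + 120, 1060 = 8×120 + 100, 120 = 1×100 + 20, 100 = 5×20).
20 divides 640, so solutions exist.
Back-substituting, 11780×(9) + 1060×(-100) = 20.
Scale by 640/20 = 32: (a₀, b₀) = (288, -3200).
General solution: a = 288 + 53t, b = -3200 - 589t for integer t.
a ≥ 0: smallest is 288 mod 53 = 23 (at t = -5), with b = -255.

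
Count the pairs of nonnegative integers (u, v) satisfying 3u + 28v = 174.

gcd(28, 3):
  28 = 9·3 + 1
  3 = 3·1
so gcd(28, 3) = 1.
Back-substitute for Bézout coefficients:
  1 = 28 - 9·3
  ... = 3·(-9) + 28·(1)
Scale by 174: one solution is (-1566, 174). Reduce u mod 28: (2, 6).
General: u = 2 + 28t, v = 6 - 3t.
u ≥ 0 ⇒ t ≥ 0; v ≥ 0 ⇒ t ≤ 2. So t ∈ [0, 2]: 3 solutions.

3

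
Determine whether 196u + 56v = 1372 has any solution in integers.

gcd(196, 56) = 28.
28 divides 1372, so integer solutions exist.

yes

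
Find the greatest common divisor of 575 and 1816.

1

gcd(1816, 575):
  1816 = 3·575 + 91
  575 = 6·91 + 29
  91 = 3·29 + 4
  29 = 7·4 + 1
  4 = 4·1
so gcd(1816, 575) = 1.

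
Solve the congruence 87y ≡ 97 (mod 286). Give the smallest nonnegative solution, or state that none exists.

gcd(286, 87):
  286 = 3×87 + 25
  87 = 3×25 + 12
  25 = 2×12 + 1
  12 = 12×1
so gcd(286, 87) = 1.
1 divides 97, so solutions exist.
Back-substitute for Bézout coefficients:
  1 = 25 - 2×12
  ... = 87×(-23) + 286×(7)
So 87×(-23) ≡ 1 (mod 286); multiply by 97: y ≡ -2231 (mod 286).
Smallest nonnegative: y = -2231 mod 286 = 57.

57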